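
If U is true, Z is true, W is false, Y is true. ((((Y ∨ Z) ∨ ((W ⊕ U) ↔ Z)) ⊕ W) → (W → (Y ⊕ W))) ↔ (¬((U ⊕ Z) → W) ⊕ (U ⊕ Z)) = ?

False

Y ∨ Z = True ∨ True = True
W ⊕ U = False ⊕ True = True
(W ⊕ U) ↔ Z = True ↔ True = True
(Y ∨ Z) ∨ ((W ⊕ U) ↔ Z) = True ∨ True = True
((Y ∨ Z) ∨ ((W ⊕ U) ↔ Z)) ⊕ W = True ⊕ False = True
Y ⊕ W = True ⊕ False = True
W → (Y ⊕ W) = False → True = True
(((Y ∨ Z) ∨ ((W ⊕ U) ↔ Z)) ⊕ W) → (W → (Y ⊕ W)) = True → True = True
U ⊕ Z = True ⊕ True = False
(U ⊕ Z) → W = False → False = True
¬((U ⊕ Z) → W) = ¬True = False
U ⊕ Z = True ⊕ True = False
¬((U ⊕ Z) → W) ⊕ (U ⊕ Z) = False ⊕ False = False
((((Y ∨ Z) ∨ ((W ⊕ U) ↔ Z)) ⊕ W) → (W → (Y ⊕ W))) ↔ (¬((U ⊕ Z) → W) ⊕ (U ⊕ Z)) = True ↔ False = False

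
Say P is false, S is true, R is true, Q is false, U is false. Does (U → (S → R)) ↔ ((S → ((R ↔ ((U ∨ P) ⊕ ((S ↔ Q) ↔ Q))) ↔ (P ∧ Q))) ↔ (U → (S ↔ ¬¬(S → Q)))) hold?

False

S → R = True → True = True
U → (S → R) = False → True = True
U ∨ P = False ∨ False = False
S ↔ Q = True ↔ False = False
(S ↔ Q) ↔ Q = False ↔ False = True
(U ∨ P) ⊕ ((S ↔ Q) ↔ Q) = False ⊕ True = True
R ↔ ((U ∨ P) ⊕ ((S ↔ Q) ↔ Q)) = True ↔ True = True
P ∧ Q = False ∧ False = False
(R ↔ ((U ∨ P) ⊕ ((S ↔ Q) ↔ Q))) ↔ (P ∧ Q) = True ↔ False = False
S → ((R ↔ ((U ∨ P) ⊕ ((S ↔ Q) ↔ Q))) ↔ (P ∧ Q)) = True → False = False
S → Q = True → False = False
¬(S → Q) = ¬False = True
¬¬(S → Q) = ¬True = False
S ↔ ¬¬(S → Q) = True ↔ False = False
U → (S ↔ ¬¬(S → Q)) = False → False = True
(S → ((R ↔ ((U ∨ P) ⊕ ((S ↔ Q) ↔ Q))) ↔ (P ∧ Q))) ↔ (U → (S ↔ ¬¬(S → Q))) = False ↔ True = False
(U → (S → R)) ↔ ((S → ((R ↔ ((U ∨ P) ⊕ ((S ↔ Q) ↔ Q))) ↔ (P ∧ Q))) ↔ (U → (S ↔ ¬¬(S → Q)))) = True ↔ False = False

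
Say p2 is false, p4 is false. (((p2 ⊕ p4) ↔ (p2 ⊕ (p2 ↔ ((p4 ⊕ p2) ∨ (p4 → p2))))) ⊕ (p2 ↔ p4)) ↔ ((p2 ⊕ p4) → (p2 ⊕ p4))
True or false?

False

p2 ⊕ p4 = False ⊕ False = False
p4 ⊕ p2 = False ⊕ False = False
p4 → p2 = False → False = True
(p4 ⊕ p2) ∨ (p4 → p2) = False ∨ True = True
p2 ↔ ((p4 ⊕ p2) ∨ (p4 → p2)) = False ↔ True = False
p2 ⊕ (p2 ↔ ((p4 ⊕ p2) ∨ (p4 → p2))) = False ⊕ False = False
(p2 ⊕ p4) ↔ (p2 ⊕ (p2 ↔ ((p4 ⊕ p2) ∨ (p4 → p2)))) = False ↔ False = True
p2 ↔ p4 = False ↔ False = True
((p2 ⊕ p4) ↔ (p2 ⊕ (p2 ↔ ((p4 ⊕ p2) ∨ (p4 → p2))))) ⊕ (p2 ↔ p4) = True ⊕ True = False
p2 ⊕ p4 = False ⊕ False = False
p2 ⊕ p4 = False ⊕ False = False
(p2 ⊕ p4) → (p2 ⊕ p4) = False → False = True
(((p2 ⊕ p4) ↔ (p2 ⊕ (p2 ↔ ((p4 ⊕ p2) ∨ (p4 → p2))))) ⊕ (p2 ↔ p4)) ↔ ((p2 ⊕ p4) → (p2 ⊕ p4)) = False ↔ True = False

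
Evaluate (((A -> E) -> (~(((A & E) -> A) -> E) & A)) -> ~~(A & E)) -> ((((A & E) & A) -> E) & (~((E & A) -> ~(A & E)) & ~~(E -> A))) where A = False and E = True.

False

Substituting A=False, E=True:
A -> E = False -> True = True
A & E = False & True = False
(A & E) -> A = False -> False = True
((A & E) -> A) -> E = True -> True = True
~(((A & E) -> A) -> E) = ~True = False
~(((A & E) -> A) -> E) & A = False & False = False
(A -> E) -> (~(((A & E) -> A) -> E) & A) = True -> False = False
A & E = False & True = False
~(A & E) = ~False = True
~~(A & E) = ~True = False
((A -> E) -> (~(((A & E) -> A) -> E) & A)) -> ~~(A & E) = False -> False = True
A & E = False & True = False
(A & E) & A = False & False = False
((A & E) & A) -> E = False -> True = True
E & A = True & False = False
A & E = False & True = False
~(A & E) = ~False = True
(E & A) -> ~(A & E) = False -> True = True
~((E & A) -> ~(A & E)) = ~True = False
E -> A = True -> False = False
~(E -> A) = ~False = True
~~(E -> A) = ~True = False
~((E & A) -> ~(A & E)) & ~~(E -> A) = False & False = False
(((A & E) & A) -> E) & (~((E & A) -> ~(A & E)) & ~~(E -> A)) = True & False = False
(((A -> E) -> (~(((A & E) -> A) -> E) & A)) -> ~~(A & E)) -> ((((A & E) & A) -> E) & (~((E & A) -> ~(A & E)) & ~~(E -> A))) = True -> False = False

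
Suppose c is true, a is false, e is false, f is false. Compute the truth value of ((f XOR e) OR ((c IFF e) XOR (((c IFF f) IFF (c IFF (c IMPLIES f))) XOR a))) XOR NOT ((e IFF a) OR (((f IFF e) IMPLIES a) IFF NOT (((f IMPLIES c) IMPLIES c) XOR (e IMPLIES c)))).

Substituting c=True, a=False, e=False, f=False:
f XOR e = False XOR False = False
c IFF e = True IFF False = False
c IFF f = True IFF False = False
c IMPLIES f = True IMPLIES False = False
c IFF (c IMPLIES f) = True IFF False = False
(c IFF f) IFF (c IFF (c IMPLIES f)) = False IFF False = True
((c IFF f) IFF (c IFF (c IMPLIES f))) XOR a = True XOR False = True
(c IFF e) XOR (((c IFF f) IFF (c IFF (c IMPLIES f))) XOR a) = False XOR True = True
(f XOR e) OR ((c IFF e) XOR (((c IFF f) IFF (c IFF (c IMPLIES f))) XOR a)) = False OR True = True
e IFF a = False IFF False = True
f IFF e = False IFF False = True
(f IFF e) IMPLIES a = True IMPLIES False = False
f IMPLIES c = False IMPLIES True = True
(f IMPLIES c) IMPLIES c = True IMPLIES True = True
e IMPLIES c = False IMPLIES True = True
((f IMPLIES c) IMPLIES c) XOR (e IMPLIES c) = True XOR True = False
NOT (((f IMPLIES c) IMPLIES c) XOR (e IMPLIES c)) = NOT False = True
((f IFF e) IMPLIES a) IFF NOT (((f IMPLIES c) IMPLIES c) XOR (e IMPLIES c)) = False IFF True = False
(e IFF a) OR (((f IFF e) IMPLIES a) IFF NOT (((f IMPLIES c) IMPLIES c) XOR (e IMPLIES c))) = True OR False = True
NOT ((e IFF a) OR (((f IFF e) IMPLIES a) IFF NOT (((f IMPLIES c) IMPLIES c) XOR (e IMPLIES c)))) = NOT True = False
((f XOR e) OR ((c IFF e) XOR (((c IFF f) IFF (c IFF (c IMPLIES f))) XOR a))) XOR NOT ((e IFF a) OR (((f IFF e) IMPLIES a) IFF NOT (((f IMPLIES c) IMPLIES c) XOR (e IMPLIES c)))) = True XOR False = True

True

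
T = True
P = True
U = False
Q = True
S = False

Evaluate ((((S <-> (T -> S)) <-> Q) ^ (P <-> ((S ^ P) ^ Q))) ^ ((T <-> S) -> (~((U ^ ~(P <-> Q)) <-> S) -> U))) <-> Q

T -> S = True -> False = False
S <-> (T -> S) = False <-> False = True
(S <-> (T -> S)) <-> Q = True <-> True = True
S ^ P = False ^ True = True
(S ^ P) ^ Q = True ^ True = False
P <-> ((S ^ P) ^ Q) = True <-> False = False
((S <-> (T -> S)) <-> Q) ^ (P <-> ((S ^ P) ^ Q)) = True ^ False = True
T <-> S = True <-> False = False
P <-> Q = True <-> True = True
~(P <-> Q) = ~True = False
U ^ ~(P <-> Q) = False ^ False = False
(U ^ ~(P <-> Q)) <-> S = False <-> False = True
~((U ^ ~(P <-> Q)) <-> S) = ~True = False
~((U ^ ~(P <-> Q)) <-> S) -> U = False -> False = True
(T <-> S) -> (~((U ^ ~(P <-> Q)) <-> S) -> U) = False -> True = True
(((S <-> (T -> S)) <-> Q) ^ (P <-> ((S ^ P) ^ Q))) ^ ((T <-> S) -> (~((U ^ ~(P <-> Q)) <-> S) -> U)) = True ^ True = False
((((S <-> (T -> S)) <-> Q) ^ (P <-> ((S ^ P) ^ Q))) ^ ((T <-> S) -> (~((U ^ ~(P <-> Q)) <-> S) -> U))) <-> Q = False <-> True = False

False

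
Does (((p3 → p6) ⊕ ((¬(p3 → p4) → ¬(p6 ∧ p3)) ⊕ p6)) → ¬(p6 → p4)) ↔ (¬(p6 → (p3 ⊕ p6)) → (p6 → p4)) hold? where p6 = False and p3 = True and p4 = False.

False

p3 → p6 = True → False = False
p3 → p4 = True → False = False
¬(p3 → p4) = ¬False = True
p6 ∧ p3 = False ∧ True = False
¬(p6 ∧ p3) = ¬False = True
¬(p3 → p4) → ¬(p6 ∧ p3) = True → True = True
(¬(p3 → p4) → ¬(p6 ∧ p3)) ⊕ p6 = True ⊕ False = True
(p3 → p6) ⊕ ((¬(p3 → p4) → ¬(p6 ∧ p3)) ⊕ p6) = False ⊕ True = True
p6 → p4 = False → False = True
¬(p6 → p4) = ¬True = False
((p3 → p6) ⊕ ((¬(p3 → p4) → ¬(p6 ∧ p3)) ⊕ p6)) → ¬(p6 → p4) = True → False = False
p3 ⊕ p6 = True ⊕ False = True
p6 → (p3 ⊕ p6) = False → True = True
¬(p6 → (p3 ⊕ p6)) = ¬True = False
p6 → p4 = False → False = True
¬(p6 → (p3 ⊕ p6)) → (p6 → p4) = False → True = True
(((p3 → p6) ⊕ ((¬(p3 → p4) → ¬(p6 ∧ p3)) ⊕ p6)) → ¬(p6 → p4)) ↔ (¬(p6 → (p3 ⊕ p6)) → (p6 → p4)) = False ↔ True = False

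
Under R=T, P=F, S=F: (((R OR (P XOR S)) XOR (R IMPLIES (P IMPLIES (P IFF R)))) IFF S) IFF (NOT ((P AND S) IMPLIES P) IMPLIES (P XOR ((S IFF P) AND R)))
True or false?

Substituting R=T, P=F, S=F:
P XOR S = F XOR F = F
R OR (P XOR S) = T OR F = T
P IFF R = F IFF T = F
P IMPLIES (P IFF R) = F IMPLIES F = T
R IMPLIES (P IMPLIES (P IFF R)) = T IMPLIES T = T
(R OR (P XOR S)) XOR (R IMPLIES (P IMPLIES (P IFF R))) = T XOR T = F
((R OR (P XOR S)) XOR (R IMPLIES (P IMPLIES (P IFF R)))) IFF S = F IFF F = T
P AND S = F AND F = F
(P AND S) IMPLIES P = F IMPLIES F = T
NOT ((P AND S) IMPLIES P) = NOT T = F
S IFF P = F IFF F = T
(S IFF P) AND R = T AND T = T
P XOR ((S IFF P) AND R) = F XOR T = T
NOT ((P AND S) IMPLIES P) IMPLIES (P XOR ((S IFF P) AND R)) = F IMPLIES T = T
(((R OR (P XOR S)) XOR (R IMPLIES (P IMPLIES (P IFF R)))) IFF S) IFF (NOT ((P AND S) IMPLIES P) IMPLIES (P XOR ((S IFF P) AND R))) = T IFF T = T

T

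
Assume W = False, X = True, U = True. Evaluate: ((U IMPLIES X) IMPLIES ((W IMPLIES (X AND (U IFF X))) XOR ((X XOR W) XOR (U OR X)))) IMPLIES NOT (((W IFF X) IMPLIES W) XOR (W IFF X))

False

Substituting W=False, X=True, U=True:
U IMPLIES X = True IMPLIES True = True
U IFF X = True IFF True = True
X AND (U IFF X) = True AND True = True
W IMPLIES (X AND (U IFF X)) = False IMPLIES True = True
X XOR W = True XOR False = True
U OR X = True OR True = True
(X XOR W) XOR (U OR X) = True XOR True = False
(W IMPLIES (X AND (U IFF X))) XOR ((X XOR W) XOR (U OR X)) = True XOR False = True
(U IMPLIES X) IMPLIES ((W IMPLIES (X AND (U IFF X))) XOR ((X XOR W) XOR (U OR X))) = True IMPLIES True = True
W IFF X = False IFF True = False
(W IFF X) IMPLIES W = False IMPLIES False = True
W IFF X = False IFF True = False
((W IFF X) IMPLIES W) XOR (W IFF X) = True XOR False = True
NOT (((W IFF X) IMPLIES W) XOR (W IFF X)) = NOT True = False
((U IMPLIES X) IMPLIES ((W IMPLIES (X AND (U IFF X))) XOR ((X XOR W) XOR (U OR X)))) IMPLIES NOT (((W IFF X) IMPLIES W) XOR (W IFF X)) = True IMPLIES False = False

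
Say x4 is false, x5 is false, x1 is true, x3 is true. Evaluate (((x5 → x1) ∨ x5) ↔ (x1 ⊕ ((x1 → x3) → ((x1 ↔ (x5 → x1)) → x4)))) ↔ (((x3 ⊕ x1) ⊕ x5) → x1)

True

x5 → x1 = False → True = True
(x5 → x1) ∨ x5 = True ∨ False = True
x1 → x3 = True → True = True
x5 → x1 = False → True = True
x1 ↔ (x5 → x1) = True ↔ True = True
(x1 ↔ (x5 → x1)) → x4 = True → False = False
(x1 → x3) → ((x1 ↔ (x5 → x1)) → x4) = True → False = False
x1 ⊕ ((x1 → x3) → ((x1 ↔ (x5 → x1)) → x4)) = True ⊕ False = True
((x5 → x1) ∨ x5) ↔ (x1 ⊕ ((x1 → x3) → ((x1 ↔ (x5 → x1)) → x4))) = True ↔ True = True
x3 ⊕ x1 = True ⊕ True = False
(x3 ⊕ x1) ⊕ x5 = False ⊕ False = False
((x3 ⊕ x1) ⊕ x5) → x1 = False → True = True
(((x5 → x1) ∨ x5) ↔ (x1 ⊕ ((x1 → x3) → ((x1 ↔ (x5 → x1)) → x4)))) ↔ (((x3 ⊕ x1) ⊕ x5) → x1) = True ↔ True = True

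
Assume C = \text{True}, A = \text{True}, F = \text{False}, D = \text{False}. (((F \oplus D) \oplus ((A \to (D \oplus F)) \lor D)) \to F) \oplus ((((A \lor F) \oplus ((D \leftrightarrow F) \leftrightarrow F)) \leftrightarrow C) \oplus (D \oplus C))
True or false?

F \oplus D = \text{False} \oplus \text{False} = \text{False}
D \oplus F = \text{False} \oplus \text{False} = \text{False}
A \to (D \oplus F) = \text{True} \to \text{False} = \text{False}
(A \to (D \oplus F)) \lor D = \text{False} \lor \text{False} = \text{False}
(F \oplus D) \oplus ((A \to (D \oplus F)) \lor D) = \text{False} \oplus \text{False} = \text{False}
((F \oplus D) \oplus ((A \to (D \oplus F)) \lor D)) \to F = \text{False} \to \text{False} = \text{True}
A \lor F = \text{True} \lor \text{False} = \text{True}
D \leftrightarrow F = \text{False} \leftrightarrow \text{False} = \text{True}
(D \leftrightarrow F) \leftrightarrow F = \text{True} \leftrightarrow \text{False} = \text{False}
(A \lor F) \oplus ((D \leftrightarrow F) \leftrightarrow F) = \text{True} \oplus \text{False} = \text{True}
((A \lor F) \oplus ((D \leftrightarrow F) \leftrightarrow F)) \leftrightarrow C = \text{True} \leftrightarrow \text{True} = \text{True}
D \oplus C = \text{False} \oplus \text{True} = \text{True}
(((A \lor F) \oplus ((D \leftrightarrow F) \leftrightarrow F)) \leftrightarrow C) \oplus (D \oplus C) = \text{True} \oplus \text{True} = \text{False}
(((F \oplus D) \oplus ((A \to (D \oplus F)) \lor D)) \to F) \oplus ((((A \lor F) \oplus ((D \leftrightarrow F) \leftrightarrow F)) \leftrightarrow C) \oplus (D \oplus C)) = \text{True} \oplus \text{False} = \text{True}

\text{True}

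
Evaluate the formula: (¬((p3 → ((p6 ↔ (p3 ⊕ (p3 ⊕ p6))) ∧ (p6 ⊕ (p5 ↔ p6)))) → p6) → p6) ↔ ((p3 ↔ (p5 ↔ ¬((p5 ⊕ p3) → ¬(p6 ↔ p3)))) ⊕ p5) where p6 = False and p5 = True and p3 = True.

p3 ⊕ p6 = True ⊕ False = True
p3 ⊕ (p3 ⊕ p6) = True ⊕ True = False
p6 ↔ (p3 ⊕ (p3 ⊕ p6)) = False ↔ False = True
p5 ↔ p6 = True ↔ False = False
p6 ⊕ (p5 ↔ p6) = False ⊕ False = False
(p6 ↔ (p3 ⊕ (p3 ⊕ p6))) ∧ (p6 ⊕ (p5 ↔ p6)) = True ∧ False = False
p3 → ((p6 ↔ (p3 ⊕ (p3 ⊕ p6))) ∧ (p6 ⊕ (p5 ↔ p6))) = True → False = False
(p3 → ((p6 ↔ (p3 ⊕ (p3 ⊕ p6))) ∧ (p6 ⊕ (p5 ↔ p6)))) → p6 = False → False = True
¬((p3 → ((p6 ↔ (p3 ⊕ (p3 ⊕ p6))) ∧ (p6 ⊕ (p5 ↔ p6)))) → p6) = ¬True = False
¬((p3 → ((p6 ↔ (p3 ⊕ (p3 ⊕ p6))) ∧ (p6 ⊕ (p5 ↔ p6)))) → p6) → p6 = False → False = True
p5 ⊕ p3 = True ⊕ True = False
p6 ↔ p3 = False ↔ True = False
¬(p6 ↔ p3) = ¬False = True
(p5 ⊕ p3) → ¬(p6 ↔ p3) = False → True = True
¬((p5 ⊕ p3) → ¬(p6 ↔ p3)) = ¬True = False
p5 ↔ ¬((p5 ⊕ p3) → ¬(p6 ↔ p3)) = True ↔ False = False
p3 ↔ (p5 ↔ ¬((p5 ⊕ p3) → ¬(p6 ↔ p3))) = True ↔ False = False
(p3 ↔ (p5 ↔ ¬((p5 ⊕ p3) → ¬(p6 ↔ p3)))) ⊕ p5 = False ⊕ True = True
(¬((p3 → ((p6 ↔ (p3 ⊕ (p3 ⊕ p6))) ∧ (p6 ⊕ (p5 ↔ p6)))) → p6) → p6) ↔ ((p3 ↔ (p5 ↔ ¬((p5 ⊕ p3) → ¬(p6 ↔ p3)))) ⊕ p5) = True ↔ True = True

True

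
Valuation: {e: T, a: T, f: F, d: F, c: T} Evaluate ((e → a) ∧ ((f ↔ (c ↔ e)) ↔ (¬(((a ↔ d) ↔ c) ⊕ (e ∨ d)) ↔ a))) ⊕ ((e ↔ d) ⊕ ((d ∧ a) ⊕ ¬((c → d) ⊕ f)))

F

Substituting e=T, a=T, f=F, d=F, c=T:
e → a = T → T = T
c ↔ e = T ↔ T = T
f ↔ (c ↔ e) = F ↔ T = F
a ↔ d = T ↔ F = F
(a ↔ d) ↔ c = F ↔ T = F
e ∨ d = T ∨ F = T
((a ↔ d) ↔ c) ⊕ (e ∨ d) = F ⊕ T = T
¬(((a ↔ d) ↔ c) ⊕ (e ∨ d)) = ¬T = F
¬(((a ↔ d) ↔ c) ⊕ (e ∨ d)) ↔ a = F ↔ T = F
(f ↔ (c ↔ e)) ↔ (¬(((a ↔ d) ↔ c) ⊕ (e ∨ d)) ↔ a) = F ↔ F = T
(e → a) ∧ ((f ↔ (c ↔ e)) ↔ (¬(((a ↔ d) ↔ c) ⊕ (e ∨ d)) ↔ a)) = T ∧ T = T
e ↔ d = T ↔ F = F
d ∧ a = F ∧ T = F
c → d = T → F = F
(c → d) ⊕ f = F ⊕ F = F
¬((c → d) ⊕ f) = ¬F = T
(d ∧ a) ⊕ ¬((c → d) ⊕ f) = F ⊕ T = T
(e ↔ d) ⊕ ((d ∧ a) ⊕ ¬((c → d) ⊕ f)) = F ⊕ T = T
((e → a) ∧ ((f ↔ (c ↔ e)) ↔ (¬(((a ↔ d) ↔ c) ⊕ (e ∨ d)) ↔ a))) ⊕ ((e ↔ d) ⊕ ((d ∧ a) ⊕ ¬((c → d) ⊕ f))) = T ⊕ T = F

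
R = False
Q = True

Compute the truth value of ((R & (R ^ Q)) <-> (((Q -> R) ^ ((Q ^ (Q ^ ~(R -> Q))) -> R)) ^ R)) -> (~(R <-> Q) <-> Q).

Substituting R=False, Q=True:
R ^ Q = False ^ True = True
R & (R ^ Q) = False & True = False
Q -> R = True -> False = False
R -> Q = False -> True = True
~(R -> Q) = ~True = False
Q ^ ~(R -> Q) = True ^ False = True
Q ^ (Q ^ ~(R -> Q)) = True ^ True = False
(Q ^ (Q ^ ~(R -> Q))) -> R = False -> False = True
(Q -> R) ^ ((Q ^ (Q ^ ~(R -> Q))) -> R) = False ^ True = True
((Q -> R) ^ ((Q ^ (Q ^ ~(R -> Q))) -> R)) ^ R = True ^ False = True
(R & (R ^ Q)) <-> (((Q -> R) ^ ((Q ^ (Q ^ ~(R -> Q))) -> R)) ^ R) = False <-> True = False
R <-> Q = False <-> True = False
~(R <-> Q) = ~False = True
~(R <-> Q) <-> Q = True <-> True = True
((R & (R ^ Q)) <-> (((Q -> R) ^ ((Q ^ (Q ^ ~(R -> Q))) -> R)) ^ R)) -> (~(R <-> Q) <-> Q) = False -> True = True

True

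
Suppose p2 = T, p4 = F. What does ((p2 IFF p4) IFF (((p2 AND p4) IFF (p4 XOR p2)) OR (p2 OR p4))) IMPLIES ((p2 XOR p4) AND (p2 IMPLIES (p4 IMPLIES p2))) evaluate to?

p2 IFF p4 = T IFF F = F
p2 AND p4 = T AND F = F
p4 XOR p2 = F XOR T = T
(p2 AND p4) IFF (p4 XOR p2) = F IFF T = F
p2 OR p4 = T OR F = T
((p2 AND p4) IFF (p4 XOR p2)) OR (p2 OR p4) = F OR T = T
(p2 IFF p4) IFF (((p2 AND p4) IFF (p4 XOR p2)) OR (p2 OR p4)) = F IFF T = F
p2 XOR p4 = T XOR F = T
p4 IMPLIES p2 = F IMPLIES T = T
p2 IMPLIES (p4 IMPLIES p2) = T IMPLIES T = T
(p2 XOR p4) AND (p2 IMPLIES (p4 IMPLIES p2)) = T AND T = T
((p2 IFF p4) IFF (((p2 AND p4) IFF (p4 XOR p2)) OR (p2 OR p4))) IMPLIES ((p2 XOR p4) AND (p2 IMPLIES (p4 IMPLIES p2))) = F IMPLIES T = T

T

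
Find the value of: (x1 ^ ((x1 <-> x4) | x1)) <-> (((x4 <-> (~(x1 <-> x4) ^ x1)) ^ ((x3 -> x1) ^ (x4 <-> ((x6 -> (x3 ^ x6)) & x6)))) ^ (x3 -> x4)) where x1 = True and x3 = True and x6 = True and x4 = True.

Substituting x1=True, x3=True, x6=True, x4=True:
x1 <-> x4 = True <-> True = True
(x1 <-> x4) | x1 = True | True = True
x1 ^ ((x1 <-> x4) | x1) = True ^ True = False
x1 <-> x4 = True <-> True = True
~(x1 <-> x4) = ~True = False
~(x1 <-> x4) ^ x1 = False ^ True = True
x4 <-> (~(x1 <-> x4) ^ x1) = True <-> True = True
x3 -> x1 = True -> True = True
x3 ^ x6 = True ^ True = False
x6 -> (x3 ^ x6) = True -> False = False
(x6 -> (x3 ^ x6)) & x6 = False & True = False
x4 <-> ((x6 -> (x3 ^ x6)) & x6) = True <-> False = False
(x3 -> x1) ^ (x4 <-> ((x6 -> (x3 ^ x6)) & x6)) = True ^ False = True
(x4 <-> (~(x1 <-> x4) ^ x1)) ^ ((x3 -> x1) ^ (x4 <-> ((x6 -> (x3 ^ x6)) & x6))) = True ^ True = False
x3 -> x4 = True -> True = True
((x4 <-> (~(x1 <-> x4) ^ x1)) ^ ((x3 -> x1) ^ (x4 <-> ((x6 -> (x3 ^ x6)) & x6)))) ^ (x3 -> x4) = False ^ True = True
(x1 ^ ((x1 <-> x4) | x1)) <-> (((x4 <-> (~(x1 <-> x4) ^ x1)) ^ ((x3 -> x1) ^ (x4 <-> ((x6 -> (x3 ^ x6)) & x6)))) ^ (x3 -> x4)) = False <-> True = False

False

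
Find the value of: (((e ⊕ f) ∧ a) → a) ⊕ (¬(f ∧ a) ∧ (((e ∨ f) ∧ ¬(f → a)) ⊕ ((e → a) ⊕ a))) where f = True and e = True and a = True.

e ⊕ f = True ⊕ True = False
(e ⊕ f) ∧ a = False ∧ True = False
((e ⊕ f) ∧ a) → a = False → True = True
f ∧ a = True ∧ True = True
¬(f ∧ a) = ¬True = False
e ∨ f = True ∨ True = True
f → a = True → True = True
¬(f → a) = ¬True = False
(e ∨ f) ∧ ¬(f → a) = True ∧ False = False
e → a = True → True = True
(e → a) ⊕ a = True ⊕ True = False
((e ∨ f) ∧ ¬(f → a)) ⊕ ((e → a) ⊕ a) = False ⊕ False = False
¬(f ∧ a) ∧ (((e ∨ f) ∧ ¬(f → a)) ⊕ ((e → a) ⊕ a)) = False ∧ False = False
(((e ⊕ f) ∧ a) → a) ⊕ (¬(f ∧ a) ∧ (((e ∨ f) ∧ ¬(f → a)) ⊕ ((e → a) ⊕ a))) = True ⊕ False = True

True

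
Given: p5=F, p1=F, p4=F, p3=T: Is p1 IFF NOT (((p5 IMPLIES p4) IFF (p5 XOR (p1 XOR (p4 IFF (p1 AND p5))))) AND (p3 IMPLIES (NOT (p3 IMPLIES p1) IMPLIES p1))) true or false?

Substituting p5=F, p1=F, p4=F, p3=T:
p5 IMPLIES p4 = F IMPLIES F = T
p1 AND p5 = F AND F = F
p4 IFF (p1 AND p5) = F IFF F = T
p1 XOR (p4 IFF (p1 AND p5)) = F XOR T = T
p5 XOR (p1 XOR (p4 IFF (p1 AND p5))) = F XOR T = T
(p5 IMPLIES p4) IFF (p5 XOR (p1 XOR (p4 IFF (p1 AND p5)))) = T IFF T = T
p3 IMPLIES p1 = T IMPLIES F = F
NOT (p3 IMPLIES p1) = NOT F = T
NOT (p3 IMPLIES p1) IMPLIES p1 = T IMPLIES F = F
p3 IMPLIES (NOT (p3 IMPLIES p1) IMPLIES p1) = T IMPLIES F = F
((p5 IMPLIES p4) IFF (p5 XOR (p1 XOR (p4 IFF (p1 AND p5))))) AND (p3 IMPLIES (NOT (p3 IMPLIES p1) IMPLIES p1)) = T AND F = F
NOT (((p5 IMPLIES p4) IFF (p5 XOR (p1 XOR (p4 IFF (p1 AND p5))))) AND (p3 IMPLIES (NOT (p3 IMPLIES p1) IMPLIES p1))) = NOT F = T
p1 IFF NOT (((p5 IMPLIES p4) IFF (p5 XOR (p1 XOR (p4 IFF (p1 AND p5))))) AND (p3 IMPLIES (NOT (p3 IMPLIES p1) IMPLIES p1))) = F IFF T = F

F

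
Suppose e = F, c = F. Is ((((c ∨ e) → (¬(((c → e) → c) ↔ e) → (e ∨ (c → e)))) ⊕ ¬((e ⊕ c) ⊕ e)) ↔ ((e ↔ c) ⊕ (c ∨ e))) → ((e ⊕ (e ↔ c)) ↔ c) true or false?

T

Substituting e=F, c=F:
c ∨ e = F ∨ F = F
c → e = F → F = T
(c → e) → c = T → F = F
((c → e) → c) ↔ e = F ↔ F = T
¬(((c → e) → c) ↔ e) = ¬T = F
c → e = F → F = T
e ∨ (c → e) = F ∨ T = T
¬(((c → e) → c) ↔ e) → (e ∨ (c → e)) = F → T = T
(c ∨ e) → (¬(((c → e) → c) ↔ e) → (e ∨ (c → e))) = F → T = T
e ⊕ c = F ⊕ F = F
(e ⊕ c) ⊕ e = F ⊕ F = F
¬((e ⊕ c) ⊕ e) = ¬F = T
((c ∨ e) → (¬(((c → e) → c) ↔ e) → (e ∨ (c → e)))) ⊕ ¬((e ⊕ c) ⊕ e) = T ⊕ T = F
e ↔ c = F ↔ F = T
c ∨ e = F ∨ F = F
(e ↔ c) ⊕ (c ∨ e) = T ⊕ F = T
(((c ∨ e) → (¬(((c → e) → c) ↔ e) → (e ∨ (c → e)))) ⊕ ¬((e ⊕ c) ⊕ e)) ↔ ((e ↔ c) ⊕ (c ∨ e)) = F ↔ T = F
e ↔ c = F ↔ F = T
e ⊕ (e ↔ c) = F ⊕ T = T
(e ⊕ (e ↔ c)) ↔ c = T ↔ F = F
((((c ∨ e) → (¬(((c → e) → c) ↔ e) → (e ∨ (c → e)))) ⊕ ¬((e ⊕ c) ⊕ e)) ↔ ((e ↔ c) ⊕ (c ∨ e))) → ((e ⊕ (e ↔ c)) ↔ c) = F → F = T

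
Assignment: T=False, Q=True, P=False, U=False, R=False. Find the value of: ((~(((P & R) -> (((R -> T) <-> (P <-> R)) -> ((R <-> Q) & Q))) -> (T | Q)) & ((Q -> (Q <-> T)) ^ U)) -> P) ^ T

P & R = False & False = False
R -> T = False -> False = True
P <-> R = False <-> False = True
(R -> T) <-> (P <-> R) = True <-> True = True
R <-> Q = False <-> True = False
(R <-> Q) & Q = False & True = False
((R -> T) <-> (P <-> R)) -> ((R <-> Q) & Q) = True -> False = False
(P & R) -> (((R -> T) <-> (P <-> R)) -> ((R <-> Q) & Q)) = False -> False = True
T | Q = False | True = True
((P & R) -> (((R -> T) <-> (P <-> R)) -> ((R <-> Q) & Q))) -> (T | Q) = True -> True = True
~(((P & R) -> (((R -> T) <-> (P <-> R)) -> ((R <-> Q) & Q))) -> (T | Q)) = ~True = False
Q <-> T = True <-> False = False
Q -> (Q <-> T) = True -> False = False
(Q -> (Q <-> T)) ^ U = False ^ False = False
~(((P & R) -> (((R -> T) <-> (P <-> R)) -> ((R <-> Q) & Q))) -> (T | Q)) & ((Q -> (Q <-> T)) ^ U) = False & False = False
(~(((P & R) -> (((R -> T) <-> (P <-> R)) -> ((R <-> Q) & Q))) -> (T | Q)) & ((Q -> (Q <-> T)) ^ U)) -> P = False -> False = True
((~(((P & R) -> (((R -> T) <-> (P <-> R)) -> ((R <-> Q) & Q))) -> (T | Q)) & ((Q -> (Q <-> T)) ^ U)) -> P) ^ T = True ^ False = True

True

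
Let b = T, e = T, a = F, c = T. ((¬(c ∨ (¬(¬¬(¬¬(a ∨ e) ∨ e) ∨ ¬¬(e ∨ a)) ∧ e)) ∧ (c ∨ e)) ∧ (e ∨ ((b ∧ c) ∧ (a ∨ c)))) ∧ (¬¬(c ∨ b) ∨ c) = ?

F

Substituting b=T, e=T, a=F, c=T:
a ∨ e = F ∨ T = T
¬(a ∨ e) = ¬T = F
¬¬(a ∨ e) = ¬F = T
¬¬(a ∨ e) ∨ e = T ∨ T = T
¬(¬¬(a ∨ e) ∨ e) = ¬T = F
¬¬(¬¬(a ∨ e) ∨ e) = ¬F = T
e ∨ a = T ∨ F = T
¬(e ∨ a) = ¬T = F
¬¬(e ∨ a) = ¬F = T
¬¬(¬¬(a ∨ e) ∨ e) ∨ ¬¬(e ∨ a) = T ∨ T = T
¬(¬¬(¬¬(a ∨ e) ∨ e) ∨ ¬¬(e ∨ a)) = ¬T = F
¬(¬¬(¬¬(a ∨ e) ∨ e) ∨ ¬¬(e ∨ a)) ∧ e = F ∧ T = F
c ∨ (¬(¬¬(¬¬(a ∨ e) ∨ e) ∨ ¬¬(e ∨ a)) ∧ e) = T ∨ F = T
¬(c ∨ (¬(¬¬(¬¬(a ∨ e) ∨ e) ∨ ¬¬(e ∨ a)) ∧ e)) = ¬T = F
c ∨ e = T ∨ T = T
¬(c ∨ (¬(¬¬(¬¬(a ∨ e) ∨ e) ∨ ¬¬(e ∨ a)) ∧ e)) ∧ (c ∨ e) = F ∧ T = F
b ∧ c = T ∧ T = T
a ∨ c = F ∨ T = T
(b ∧ c) ∧ (a ∨ c) = T ∧ T = T
e ∨ ((b ∧ c) ∧ (a ∨ c)) = T ∨ T = T
(¬(c ∨ (¬(¬¬(¬¬(a ∨ e) ∨ e) ∨ ¬¬(e ∨ a)) ∧ e)) ∧ (c ∨ e)) ∧ (e ∨ ((b ∧ c) ∧ (a ∨ c))) = F ∧ T = F
c ∨ b = T ∨ T = T
¬(c ∨ b) = ¬T = F
¬¬(c ∨ b) = ¬F = T
¬¬(c ∨ b) ∨ c = T ∨ T = T
((¬(c ∨ (¬(¬¬(¬¬(a ∨ e) ∨ e) ∨ ¬¬(e ∨ a)) ∧ e)) ∧ (c ∨ e)) ∧ (e ∨ ((b ∧ c) ∧ (a ∨ c)))) ∧ (¬¬(c ∨ b) ∨ c) = F ∧ T = F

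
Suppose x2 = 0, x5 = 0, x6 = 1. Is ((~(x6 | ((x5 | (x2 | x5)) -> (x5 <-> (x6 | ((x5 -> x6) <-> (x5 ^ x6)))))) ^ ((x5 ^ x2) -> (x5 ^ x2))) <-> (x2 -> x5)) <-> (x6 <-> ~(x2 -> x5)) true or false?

Substituting x2=0, x5=0, x6=1:
x2 | x5 = 0 | 0 = 0
x5 | (x2 | x5) = 0 | 0 = 0
x5 -> x6 = 0 -> 1 = 1
x5 ^ x6 = 0 ^ 1 = 1
(x5 -> x6) <-> (x5 ^ x6) = 1 <-> 1 = 1
x6 | ((x5 -> x6) <-> (x5 ^ x6)) = 1 | 1 = 1
x5 <-> (x6 | ((x5 -> x6) <-> (x5 ^ x6))) = 0 <-> 1 = 0
(x5 | (x2 | x5)) -> (x5 <-> (x6 | ((x5 -> x6) <-> (x5 ^ x6)))) = 0 -> 0 = 1
x6 | ((x5 | (x2 | x5)) -> (x5 <-> (x6 | ((x5 -> x6) <-> (x5 ^ x6))))) = 1 | 1 = 1
~(x6 | ((x5 | (x2 | x5)) -> (x5 <-> (x6 | ((x5 -> x6) <-> (x5 ^ x6)))))) = ~1 = 0
x5 ^ x2 = 0 ^ 0 = 0
x5 ^ x2 = 0 ^ 0 = 0
(x5 ^ x2) -> (x5 ^ x2) = 0 -> 0 = 1
~(x6 | ((x5 | (x2 | x5)) -> (x5 <-> (x6 | ((x5 -> x6) <-> (x5 ^ x6)))))) ^ ((x5 ^ x2) -> (x5 ^ x2)) = 0 ^ 1 = 1
x2 -> x5 = 0 -> 0 = 1
(~(x6 | ((x5 | (x2 | x5)) -> (x5 <-> (x6 | ((x5 -> x6) <-> (x5 ^ x6)))))) ^ ((x5 ^ x2) -> (x5 ^ x2))) <-> (x2 -> x5) = 1 <-> 1 = 1
x2 -> x5 = 0 -> 0 = 1
~(x2 -> x5) = ~1 = 0
x6 <-> ~(x2 -> x5) = 1 <-> 0 = 0
((~(x6 | ((x5 | (x2 | x5)) -> (x5 <-> (x6 | ((x5 -> x6) <-> (x5 ^ x6)))))) ^ ((x5 ^ x2) -> (x5 ^ x2))) <-> (x2 -> x5)) <-> (x6 <-> ~(x2 -> x5)) = 1 <-> 0 = 0

0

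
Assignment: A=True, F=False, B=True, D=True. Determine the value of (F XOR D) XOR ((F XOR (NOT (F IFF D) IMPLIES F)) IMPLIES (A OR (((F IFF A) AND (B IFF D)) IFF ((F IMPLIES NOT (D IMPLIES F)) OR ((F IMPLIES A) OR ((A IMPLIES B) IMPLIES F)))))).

F XOR D = False XOR True = True
F IFF D = False IFF True = False
NOT (F IFF D) = NOT False = True
NOT (F IFF D) IMPLIES F = True IMPLIES False = False
F XOR (NOT (F IFF D) IMPLIES F) = False XOR False = False
F IFF A = False IFF True = False
B IFF D = True IFF True = True
(F IFF A) AND (B IFF D) = False AND True = False
D IMPLIES F = True IMPLIES False = False
NOT (D IMPLIES F) = NOT False = True
F IMPLIES NOT (D IMPLIES F) = False IMPLIES True = True
F IMPLIES A = False IMPLIES True = True
A IMPLIES B = True IMPLIES True = True
(A IMPLIES B) IMPLIES F = True IMPLIES False = False
(F IMPLIES A) OR ((A IMPLIES B) IMPLIES F) = True OR False = True
(F IMPLIES NOT (D IMPLIES F)) OR ((F IMPLIES A) OR ((A IMPLIES B) IMPLIES F)) = True OR True = True
((F IFF A) AND (B IFF D)) IFF ((F IMPLIES NOT (D IMPLIES F)) OR ((F IMPLIES A) OR ((A IMPLIES B) IMPLIES F))) = False IFF True = False
A OR (((F IFF A) AND (B IFF D)) IFF ((F IMPLIES NOT (D IMPLIES F)) OR ((F IMPLIES A) OR ((A IMPLIES B) IMPLIES F)))) = True OR False = True
(F XOR (NOT (F IFF D) IMPLIES F)) IMPLIES (A OR (((F IFF A) AND (B IFF D)) IFF ((F IMPLIES NOT (D IMPLIES F)) OR ((F IMPLIES A) OR ((A IMPLIES B) IMPLIES F))))) = False IMPLIES True = True
(F XOR D) XOR ((F XOR (NOT (F IFF D) IMPLIES F)) IMPLIES (A OR (((F IFF A) AND (B IFF D)) IFF ((F IMPLIES NOT (D IMPLIES F)) OR ((F IMPLIES A) OR ((A IMPLIES B) IMPLIES F)))))) = True XOR True = False

False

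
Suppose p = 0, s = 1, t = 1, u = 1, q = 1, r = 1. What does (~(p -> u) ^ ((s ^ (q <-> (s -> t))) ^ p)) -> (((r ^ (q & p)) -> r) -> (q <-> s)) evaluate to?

p -> u = 0 -> 1 = 1
~(p -> u) = ~1 = 0
s -> t = 1 -> 1 = 1
q <-> (s -> t) = 1 <-> 1 = 1
s ^ (q <-> (s -> t)) = 1 ^ 1 = 0
(s ^ (q <-> (s -> t))) ^ p = 0 ^ 0 = 0
~(p -> u) ^ ((s ^ (q <-> (s -> t))) ^ p) = 0 ^ 0 = 0
q & p = 1 & 0 = 0
r ^ (q & p) = 1 ^ 0 = 1
(r ^ (q & p)) -> r = 1 -> 1 = 1
q <-> s = 1 <-> 1 = 1
((r ^ (q & p)) -> r) -> (q <-> s) = 1 -> 1 = 1
(~(p -> u) ^ ((s ^ (q <-> (s -> t))) ^ p)) -> (((r ^ (q & p)) -> r) -> (q <-> s)) = 0 -> 1 = 1

1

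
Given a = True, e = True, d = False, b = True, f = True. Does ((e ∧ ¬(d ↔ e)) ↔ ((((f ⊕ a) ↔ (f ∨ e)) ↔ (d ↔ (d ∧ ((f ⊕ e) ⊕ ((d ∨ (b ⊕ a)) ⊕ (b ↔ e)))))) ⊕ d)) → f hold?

d ↔ e = False ↔ True = False
¬(d ↔ e) = ¬False = True
e ∧ ¬(d ↔ e) = True ∧ True = True
f ⊕ a = True ⊕ True = False
f ∨ e = True ∨ True = True
(f ⊕ a) ↔ (f ∨ e) = False ↔ True = False
f ⊕ e = True ⊕ True = False
b ⊕ a = True ⊕ True = False
d ∨ (b ⊕ a) = False ∨ False = False
b ↔ e = True ↔ True = True
(d ∨ (b ⊕ a)) ⊕ (b ↔ e) = False ⊕ True = True
(f ⊕ e) ⊕ ((d ∨ (b ⊕ a)) ⊕ (b ↔ e)) = False ⊕ True = True
d ∧ ((f ⊕ e) ⊕ ((d ∨ (b ⊕ a)) ⊕ (b ↔ e))) = False ∧ True = False
d ↔ (d ∧ ((f ⊕ e) ⊕ ((d ∨ (b ⊕ a)) ⊕ (b ↔ e)))) = False ↔ False = True
((f ⊕ a) ↔ (f ∨ e)) ↔ (d ↔ (d ∧ ((f ⊕ e) ⊕ ((d ∨ (b ⊕ a)) ⊕ (b ↔ e))))) = False ↔ True = False
(((f ⊕ a) ↔ (f ∨ e)) ↔ (d ↔ (d ∧ ((f ⊕ e) ⊕ ((d ∨ (b ⊕ a)) ⊕ (b ↔ e)))))) ⊕ d = False ⊕ False = False
(e ∧ ¬(d ↔ e)) ↔ ((((f ⊕ a) ↔ (f ∨ e)) ↔ (d ↔ (d ∧ ((f ⊕ e) ⊕ ((d ∨ (b ⊕ a)) ⊕ (b ↔ e)))))) ⊕ d) = True ↔ False = False
((e ∧ ¬(d ↔ e)) ↔ ((((f ⊕ a) ↔ (f ∨ e)) ↔ (d ↔ (d ∧ ((f ⊕ e) ⊕ ((d ∨ (b ⊕ a)) ⊕ (b ↔ e)))))) ⊕ d)) → f = False → True = True

True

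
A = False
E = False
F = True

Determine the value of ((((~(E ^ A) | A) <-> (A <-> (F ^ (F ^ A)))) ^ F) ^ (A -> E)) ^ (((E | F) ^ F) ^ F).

False

E ^ A = False ^ False = False
~(E ^ A) = ~False = True
~(E ^ A) | A = True | False = True
F ^ A = True ^ False = True
F ^ (F ^ A) = True ^ True = False
A <-> (F ^ (F ^ A)) = False <-> False = True
(~(E ^ A) | A) <-> (A <-> (F ^ (F ^ A))) = True <-> True = True
((~(E ^ A) | A) <-> (A <-> (F ^ (F ^ A)))) ^ F = True ^ True = False
A -> E = False -> False = True
(((~(E ^ A) | A) <-> (A <-> (F ^ (F ^ A)))) ^ F) ^ (A -> E) = False ^ True = True
E | F = False | True = True
(E | F) ^ F = True ^ True = False
((E | F) ^ F) ^ F = False ^ True = True
((((~(E ^ A) | A) <-> (A <-> (F ^ (F ^ A)))) ^ F) ^ (A -> E)) ^ (((E | F) ^ F) ^ F) = True ^ True = False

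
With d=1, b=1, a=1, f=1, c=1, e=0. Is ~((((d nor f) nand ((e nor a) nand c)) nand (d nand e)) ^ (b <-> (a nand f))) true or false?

d nor f = 1 nor 1 = 0
e nor a = 0 nor 1 = 0
(e nor a) nand c = 0 nand 1 = 1
(d nor f) nand ((e nor a) nand c) = 0 nand 1 = 1
d nand e = 1 nand 0 = 1
((d nor f) nand ((e nor a) nand c)) nand (d nand e) = 1 nand 1 = 0
a nand f = 1 nand 1 = 0
b <-> (a nand f) = 1 <-> 0 = 0
(((d nor f) nand ((e nor a) nand c)) nand (d nand e)) ^ (b <-> (a nand f)) = 0 ^ 0 = 0
~((((d nor f) nand ((e nor a) nand c)) nand (d nand e)) ^ (b <-> (a nand f))) = ~0 = 1

1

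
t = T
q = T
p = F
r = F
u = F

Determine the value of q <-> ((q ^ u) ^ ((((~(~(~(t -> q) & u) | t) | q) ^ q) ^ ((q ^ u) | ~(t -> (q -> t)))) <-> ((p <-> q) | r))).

Substituting t=T, q=T, p=F, r=F, u=F:
q ^ u = T ^ F = T
t -> q = T -> T = T
~(t -> q) = ~T = F
~(t -> q) & u = F & F = F
~(~(t -> q) & u) = ~F = T
~(~(t -> q) & u) | t = T | T = T
~(~(~(t -> q) & u) | t) = ~T = F
~(~(~(t -> q) & u) | t) | q = F | T = T
(~(~(~(t -> q) & u) | t) | q) ^ q = T ^ T = F
q ^ u = T ^ F = T
q -> t = T -> T = T
t -> (q -> t) = T -> T = T
~(t -> (q -> t)) = ~T = F
(q ^ u) | ~(t -> (q -> t)) = T | F = T
((~(~(~(t -> q) & u) | t) | q) ^ q) ^ ((q ^ u) | ~(t -> (q -> t))) = F ^ T = T
p <-> q = F <-> T = F
(p <-> q) | r = F | F = F
(((~(~(~(t -> q) & u) | t) | q) ^ q) ^ ((q ^ u) | ~(t -> (q -> t)))) <-> ((p <-> q) | r) = T <-> F = F
(q ^ u) ^ ((((~(~(~(t -> q) & u) | t) | q) ^ q) ^ ((q ^ u) | ~(t -> (q -> t)))) <-> ((p <-> q) | r)) = T ^ F = T
q <-> ((q ^ u) ^ ((((~(~(~(t -> q) & u) | t) | q) ^ q) ^ ((q ^ u) | ~(t -> (q -> t)))) <-> ((p <-> q) | r))) = T <-> T = T

T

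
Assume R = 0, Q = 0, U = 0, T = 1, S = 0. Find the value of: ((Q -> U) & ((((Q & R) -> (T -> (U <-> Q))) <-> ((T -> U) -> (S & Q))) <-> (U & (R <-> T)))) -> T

Q -> U = 0 -> 0 = 1
Q & R = 0 & 0 = 0
U <-> Q = 0 <-> 0 = 1
T -> (U <-> Q) = 1 -> 1 = 1
(Q & R) -> (T -> (U <-> Q)) = 0 -> 1 = 1
T -> U = 1 -> 0 = 0
S & Q = 0 & 0 = 0
(T -> U) -> (S & Q) = 0 -> 0 = 1
((Q & R) -> (T -> (U <-> Q))) <-> ((T -> U) -> (S & Q)) = 1 <-> 1 = 1
R <-> T = 0 <-> 1 = 0
U & (R <-> T) = 0 & 0 = 0
(((Q & R) -> (T -> (U <-> Q))) <-> ((T -> U) -> (S & Q))) <-> (U & (R <-> T)) = 1 <-> 0 = 0
(Q -> U) & ((((Q & R) -> (T -> (U <-> Q))) <-> ((T -> U) -> (S & Q))) <-> (U & (R <-> T))) = 1 & 0 = 0
((Q -> U) & ((((Q & R) -> (T -> (U <-> Q))) <-> ((T -> U) -> (S & Q))) <-> (U & (R <-> T)))) -> T = 0 -> 1 = 1

1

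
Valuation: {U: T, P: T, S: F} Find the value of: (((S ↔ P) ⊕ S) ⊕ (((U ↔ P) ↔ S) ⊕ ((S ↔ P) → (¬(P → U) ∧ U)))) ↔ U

S ↔ P = F ↔ T = F
(S ↔ P) ⊕ S = F ⊕ F = F
U ↔ P = T ↔ T = T
(U ↔ P) ↔ S = T ↔ F = F
S ↔ P = F ↔ T = F
P → U = T → T = T
¬(P → U) = ¬T = F
¬(P → U) ∧ U = F ∧ T = F
(S ↔ P) → (¬(P → U) ∧ U) = F → F = T
((U ↔ P) ↔ S) ⊕ ((S ↔ P) → (¬(P → U) ∧ U)) = F ⊕ T = T
((S ↔ P) ⊕ S) ⊕ (((U ↔ P) ↔ S) ⊕ ((S ↔ P) → (¬(P → U) ∧ U))) = F ⊕ T = T
(((S ↔ P) ⊕ S) ⊕ (((U ↔ P) ↔ S) ⊕ ((S ↔ P) → (¬(P → U) ∧ U)))) ↔ U = T ↔ T = T

T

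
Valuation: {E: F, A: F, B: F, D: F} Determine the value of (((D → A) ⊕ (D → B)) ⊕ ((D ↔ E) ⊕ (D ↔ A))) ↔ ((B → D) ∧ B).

T

D → A = F → F = T
D → B = F → F = T
(D → A) ⊕ (D → B) = T ⊕ T = F
D ↔ E = F ↔ F = T
D ↔ A = F ↔ F = T
(D ↔ E) ⊕ (D ↔ A) = T ⊕ T = F
((D → A) ⊕ (D → B)) ⊕ ((D ↔ E) ⊕ (D ↔ A)) = F ⊕ F = F
B → D = F → F = T
(B → D) ∧ B = T ∧ F = F
(((D → A) ⊕ (D → B)) ⊕ ((D ↔ E) ⊕ (D ↔ A))) ↔ ((B → D) ∧ B) = F ↔ F = T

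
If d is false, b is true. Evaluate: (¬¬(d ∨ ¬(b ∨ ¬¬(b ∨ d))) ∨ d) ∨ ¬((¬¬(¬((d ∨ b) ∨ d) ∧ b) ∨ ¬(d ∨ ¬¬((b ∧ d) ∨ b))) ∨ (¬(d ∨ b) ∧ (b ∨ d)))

True

Substituting d=False, b=True:
b ∨ d = True ∨ False = True
¬(b ∨ d) = ¬True = False
¬¬(b ∨ d) = ¬False = True
b ∨ ¬¬(b ∨ d) = True ∨ True = True
¬(b ∨ ¬¬(b ∨ d)) = ¬True = False
d ∨ ¬(b ∨ ¬¬(b ∨ d)) = False ∨ False = False
¬(d ∨ ¬(b ∨ ¬¬(b ∨ d))) = ¬False = True
¬¬(d ∨ ¬(b ∨ ¬¬(b ∨ d))) = ¬True = False
¬¬(d ∨ ¬(b ∨ ¬¬(b ∨ d))) ∨ d = False ∨ False = False
d ∨ b = False ∨ True = True
(d ∨ b) ∨ d = True ∨ False = True
¬((d ∨ b) ∨ d) = ¬True = False
¬((d ∨ b) ∨ d) ∧ b = False ∧ True = False
¬(¬((d ∨ b) ∨ d) ∧ b) = ¬False = True
¬¬(¬((d ∨ b) ∨ d) ∧ b) = ¬True = False
b ∧ d = True ∧ False = False
(b ∧ d) ∨ b = False ∨ True = True
¬((b ∧ d) ∨ b) = ¬True = False
¬¬((b ∧ d) ∨ b) = ¬False = True
d ∨ ¬¬((b ∧ d) ∨ b) = False ∨ True = True
¬(d ∨ ¬¬((b ∧ d) ∨ b)) = ¬True = False
¬¬(¬((d ∨ b) ∨ d) ∧ b) ∨ ¬(d ∨ ¬¬((b ∧ d) ∨ b)) = False ∨ False = False
d ∨ b = False ∨ True = True
¬(d ∨ b) = ¬True = False
b ∨ d = True ∨ False = True
¬(d ∨ b) ∧ (b ∨ d) = False ∧ True = False
(¬¬(¬((d ∨ b) ∨ d) ∧ b) ∨ ¬(d ∨ ¬¬((b ∧ d) ∨ b))) ∨ (¬(d ∨ b) ∧ (b ∨ d)) = False ∨ False = False
¬((¬¬(¬((d ∨ b) ∨ d) ∧ b) ∨ ¬(d ∨ ¬¬((b ∧ d) ∨ b))) ∨ (¬(d ∨ b) ∧ (b ∨ d))) = ¬False = True
(¬¬(d ∨ ¬(b ∨ ¬¬(b ∨ d))) ∨ d) ∨ ¬((¬¬(¬((d ∨ b) ∨ d) ∧ b) ∨ ¬(d ∨ ¬¬((b ∧ d) ∨ b))) ∨ (¬(d ∨ b) ∧ (b ∨ d))) = False ∨ True = True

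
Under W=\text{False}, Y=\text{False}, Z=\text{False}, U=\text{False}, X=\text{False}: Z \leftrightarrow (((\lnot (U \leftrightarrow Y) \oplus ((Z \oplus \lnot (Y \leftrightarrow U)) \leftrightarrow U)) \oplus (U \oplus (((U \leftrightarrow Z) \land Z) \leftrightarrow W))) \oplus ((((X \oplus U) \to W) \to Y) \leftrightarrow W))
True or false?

U \leftrightarrow Y = \text{False} \leftrightarrow \text{False} = \text{True}
\lnot (U \leftrightarrow Y) = \lnot \text{True} = \text{False}
Y \leftrightarrow U = \text{False} \leftrightarrow \text{False} = \text{True}
\lnot (Y \leftrightarrow U) = \lnot \text{True} = \text{False}
Z \oplus \lnot (Y \leftrightarrow U) = \text{False} \oplus \text{False} = \text{False}
(Z \oplus \lnot (Y \leftrightarrow U)) \leftrightarrow U = \text{False} \leftrightarrow \text{False} = \text{True}
\lnot (U \leftrightarrow Y) \oplus ((Z \oplus \lnot (Y \leftrightarrow U)) \leftrightarrow U) = \text{False} \oplus \text{True} = \text{True}
U \leftrightarrow Z = \text{False} \leftrightarrow \text{False} = \text{True}
(U \leftrightarrow Z) \land Z = \text{True} \land \text{False} = \text{False}
((U \leftrightarrow Z) \land Z) \leftrightarrow W = \text{False} \leftrightarrow \text{False} = \text{True}
U \oplus (((U \leftrightarrow Z) \land Z) \leftrightarrow W) = \text{False} \oplus \text{True} = \text{True}
(\lnot (U \leftrightarrow Y) \oplus ((Z \oplus \lnot (Y \leftrightarrow U)) \leftrightarrow U)) \oplus (U \oplus (((U \leftrightarrow Z) \land Z) \leftrightarrow W)) = \text{True} \oplus \text{True} = \text{False}
X \oplus U = \text{False} \oplus \text{False} = \text{False}
(X \oplus U) \to W = \text{False} \to \text{False} = \text{True}
((X \oplus U) \to W) \to Y = \text{True} \to \text{False} = \text{False}
(((X \oplus U) \to W) \to Y) \leftrightarrow W = \text{False} \leftrightarrow \text{False} = \text{True}
((\lnot (U \leftrightarrow Y) \oplus ((Z \oplus \lnot (Y \leftrightarrow U)) \leftrightarrow U)) \oplus (U \oplus (((U \leftrightarrow Z) \land Z) \leftrightarrow W))) \oplus ((((X \oplus U) \to W) \to Y) \leftrightarrow W) = \text{False} \oplus \text{True} = \text{True}
Z \leftrightarrow (((\lnot (U \leftrightarrow Y) \oplus ((Z \oplus \lnot (Y \leftrightarrow U)) \leftrightarrow U)) \oplus (U \oplus (((U \leftrightarrow Z) \land Z) \leftrightarrow W))) \oplus ((((X \oplus U) \to W) \to Y) \leftrightarrow W)) = \text{False} \leftrightarrow \text{True} = \text{False}

\text{False}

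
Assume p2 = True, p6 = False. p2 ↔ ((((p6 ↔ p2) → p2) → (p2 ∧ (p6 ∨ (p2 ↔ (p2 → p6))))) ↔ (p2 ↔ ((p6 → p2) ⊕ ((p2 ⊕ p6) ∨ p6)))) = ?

p6 ↔ p2 = False ↔ True = False
(p6 ↔ p2) → p2 = False → True = True
p2 → p6 = True → False = False
p2 ↔ (p2 → p6) = True ↔ False = False
p6 ∨ (p2 ↔ (p2 → p6)) = False ∨ False = False
p2 ∧ (p6 ∨ (p2 ↔ (p2 → p6))) = True ∧ False = False
((p6 ↔ p2) → p2) → (p2 ∧ (p6 ∨ (p2 ↔ (p2 → p6)))) = True → False = False
p6 → p2 = False → True = True
p2 ⊕ p6 = True ⊕ False = True
(p2 ⊕ p6) ∨ p6 = True ∨ False = True
(p6 → p2) ⊕ ((p2 ⊕ p6) ∨ p6) = True ⊕ True = False
p2 ↔ ((p6 → p2) ⊕ ((p2 ⊕ p6) ∨ p6)) = True ↔ False = False
(((p6 ↔ p2) → p2) → (p2 ∧ (p6 ∨ (p2 ↔ (p2 → p6))))) ↔ (p2 ↔ ((p6 → p2) ⊕ ((p2 ⊕ p6) ∨ p6))) = False ↔ False = True
p2 ↔ ((((p6 ↔ p2) → p2) → (p2 ∧ (p6 ∨ (p2 ↔ (p2 → p6))))) ↔ (p2 ↔ ((p6 → p2) ⊕ ((p2 ⊕ p6) ∨ p6)))) = True ↔ True = True

True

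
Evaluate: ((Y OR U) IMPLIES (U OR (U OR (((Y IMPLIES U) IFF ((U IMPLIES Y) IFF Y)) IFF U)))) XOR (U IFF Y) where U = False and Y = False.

False

Substituting U=False, Y=False:
Y OR U = False OR False = False
Y IMPLIES U = False IMPLIES False = True
U IMPLIES Y = False IMPLIES False = True
(U IMPLIES Y) IFF Y = True IFF False = False
(Y IMPLIES U) IFF ((U IMPLIES Y) IFF Y) = True IFF False = False
((Y IMPLIES U) IFF ((U IMPLIES Y) IFF Y)) IFF U = False IFF False = True
U OR (((Y IMPLIES U) IFF ((U IMPLIES Y) IFF Y)) IFF U) = False OR True = True
U OR (U OR (((Y IMPLIES U) IFF ((U IMPLIES Y) IFF Y)) IFF U)) = False OR True = True
(Y OR U) IMPLIES (U OR (U OR (((Y IMPLIES U) IFF ((U IMPLIES Y) IFF Y)) IFF U))) = False IMPLIES True = True
U IFF Y = False IFF False = True
((Y OR U) IMPLIES (U OR (U OR (((Y IMPLIES U) IFF ((U IMPLIES Y) IFF Y)) IFF U)))) XOR (U IFF Y) = True XOR True = False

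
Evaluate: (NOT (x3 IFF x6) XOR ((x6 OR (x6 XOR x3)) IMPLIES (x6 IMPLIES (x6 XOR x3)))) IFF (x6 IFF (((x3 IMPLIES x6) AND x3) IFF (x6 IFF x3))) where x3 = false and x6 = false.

x3 IFF x6 = false IFF false = true
NOT (x3 IFF x6) = NOT true = false
x6 XOR x3 = false XOR false = false
x6 OR (x6 XOR x3) = false OR false = false
x6 XOR x3 = false XOR false = false
x6 IMPLIES (x6 XOR x3) = false IMPLIES false = true
(x6 OR (x6 XOR x3)) IMPLIES (x6 IMPLIES (x6 XOR x3)) = false IMPLIES true = true
NOT (x3 IFF x6) XOR ((x6 OR (x6 XOR x3)) IMPLIES (x6 IMPLIES (x6 XOR x3))) = false XOR true = true
x3 IMPLIES x6 = false IMPLIES false = true
(x3 IMPLIES x6) AND x3 = true AND false = false
x6 IFF x3 = false IFF false = true
((x3 IMPLIES x6) AND x3) IFF (x6 IFF x3) = false IFF true = false
x6 IFF (((x3 IMPLIES x6) AND x3) IFF (x6 IFF x3)) = false IFF false = true
(NOT (x3 IFF x6) XOR ((x6 OR (x6 XOR x3)) IMPLIES (x6 IMPLIES (x6 XOR x3)))) IFF (x6 IFF (((x3 IMPLIES x6) AND x3) IFF (x6 IFF x3))) = true IFF true = true

true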